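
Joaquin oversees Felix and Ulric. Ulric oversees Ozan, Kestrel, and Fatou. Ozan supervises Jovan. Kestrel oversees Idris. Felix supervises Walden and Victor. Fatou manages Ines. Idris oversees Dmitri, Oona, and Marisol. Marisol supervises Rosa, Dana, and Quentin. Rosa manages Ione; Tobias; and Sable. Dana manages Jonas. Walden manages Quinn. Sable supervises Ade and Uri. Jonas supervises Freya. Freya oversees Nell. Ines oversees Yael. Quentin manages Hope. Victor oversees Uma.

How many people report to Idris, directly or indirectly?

15

Idris directly manages Marisol, Oona, Dmitri. Under Marisol: Quentin, Hope, Dana, Jonas, Freya, Nell, Rosa, Ione, Tobias, Sable, Uri, Ade (12). Oona has no reports. Dmitri has no reports. So Idris's organization is 3 direct reports plus everyone under them: 13 + 1 + 1 = 15.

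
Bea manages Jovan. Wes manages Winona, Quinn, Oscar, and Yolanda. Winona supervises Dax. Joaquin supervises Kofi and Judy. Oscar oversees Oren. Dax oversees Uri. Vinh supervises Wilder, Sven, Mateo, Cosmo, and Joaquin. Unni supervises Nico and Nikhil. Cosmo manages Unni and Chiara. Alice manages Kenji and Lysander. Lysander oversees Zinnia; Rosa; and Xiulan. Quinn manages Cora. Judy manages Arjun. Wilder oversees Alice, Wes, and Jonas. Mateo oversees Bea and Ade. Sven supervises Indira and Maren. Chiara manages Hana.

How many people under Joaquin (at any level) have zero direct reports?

2

The people in Joaquin's organization with no one reporting to them are Arjun, Kofi. That is 2.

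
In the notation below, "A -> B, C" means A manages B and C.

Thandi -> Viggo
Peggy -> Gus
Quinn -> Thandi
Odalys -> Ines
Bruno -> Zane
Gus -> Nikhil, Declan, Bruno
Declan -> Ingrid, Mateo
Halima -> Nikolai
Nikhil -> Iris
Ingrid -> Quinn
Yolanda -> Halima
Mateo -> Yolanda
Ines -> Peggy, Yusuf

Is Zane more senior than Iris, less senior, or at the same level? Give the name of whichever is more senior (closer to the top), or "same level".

same level

Both Zane and Iris are 5 levels below Odalys.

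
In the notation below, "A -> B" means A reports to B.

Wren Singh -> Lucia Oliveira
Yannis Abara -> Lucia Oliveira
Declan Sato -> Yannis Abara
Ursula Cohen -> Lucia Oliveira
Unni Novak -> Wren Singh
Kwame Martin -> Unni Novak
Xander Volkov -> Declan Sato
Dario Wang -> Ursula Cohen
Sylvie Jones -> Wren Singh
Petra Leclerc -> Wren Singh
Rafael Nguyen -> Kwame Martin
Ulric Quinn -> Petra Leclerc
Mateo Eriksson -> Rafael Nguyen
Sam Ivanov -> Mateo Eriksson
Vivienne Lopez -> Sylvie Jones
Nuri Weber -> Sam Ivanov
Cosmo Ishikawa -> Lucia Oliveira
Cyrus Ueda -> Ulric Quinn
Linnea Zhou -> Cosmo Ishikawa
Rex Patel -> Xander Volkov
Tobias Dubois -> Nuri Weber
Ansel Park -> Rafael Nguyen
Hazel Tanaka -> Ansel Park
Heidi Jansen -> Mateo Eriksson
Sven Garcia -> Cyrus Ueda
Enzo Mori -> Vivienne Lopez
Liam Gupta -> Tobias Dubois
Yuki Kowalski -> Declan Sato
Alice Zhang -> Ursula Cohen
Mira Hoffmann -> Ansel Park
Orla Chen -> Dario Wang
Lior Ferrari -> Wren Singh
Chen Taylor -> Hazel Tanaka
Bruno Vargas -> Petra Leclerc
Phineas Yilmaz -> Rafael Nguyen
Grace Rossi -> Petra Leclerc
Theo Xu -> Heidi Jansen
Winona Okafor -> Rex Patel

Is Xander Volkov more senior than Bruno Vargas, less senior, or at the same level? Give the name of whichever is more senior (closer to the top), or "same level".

same level

Both Xander Volkov and Bruno Vargas are 3 levels below Lucia Oliveira.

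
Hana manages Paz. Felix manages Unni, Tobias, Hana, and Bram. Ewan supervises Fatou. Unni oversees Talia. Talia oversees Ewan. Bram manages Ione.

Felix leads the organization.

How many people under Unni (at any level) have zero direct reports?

1

The only person in Unni's organization with no one reporting to them is Fatou. That is 1.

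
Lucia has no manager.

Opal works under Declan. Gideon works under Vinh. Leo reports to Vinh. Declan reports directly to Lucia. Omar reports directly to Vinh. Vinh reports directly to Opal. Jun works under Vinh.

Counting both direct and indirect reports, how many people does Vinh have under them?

Vinh directly manages Omar, Leo, Gideon, Jun. Omar has no reports. Leo has no reports. Gideon has no reports. Jun has no reports. So Vinh's organization is 4 direct reports plus everyone under them: 1 + 1 + 1 + 1 = 4.

4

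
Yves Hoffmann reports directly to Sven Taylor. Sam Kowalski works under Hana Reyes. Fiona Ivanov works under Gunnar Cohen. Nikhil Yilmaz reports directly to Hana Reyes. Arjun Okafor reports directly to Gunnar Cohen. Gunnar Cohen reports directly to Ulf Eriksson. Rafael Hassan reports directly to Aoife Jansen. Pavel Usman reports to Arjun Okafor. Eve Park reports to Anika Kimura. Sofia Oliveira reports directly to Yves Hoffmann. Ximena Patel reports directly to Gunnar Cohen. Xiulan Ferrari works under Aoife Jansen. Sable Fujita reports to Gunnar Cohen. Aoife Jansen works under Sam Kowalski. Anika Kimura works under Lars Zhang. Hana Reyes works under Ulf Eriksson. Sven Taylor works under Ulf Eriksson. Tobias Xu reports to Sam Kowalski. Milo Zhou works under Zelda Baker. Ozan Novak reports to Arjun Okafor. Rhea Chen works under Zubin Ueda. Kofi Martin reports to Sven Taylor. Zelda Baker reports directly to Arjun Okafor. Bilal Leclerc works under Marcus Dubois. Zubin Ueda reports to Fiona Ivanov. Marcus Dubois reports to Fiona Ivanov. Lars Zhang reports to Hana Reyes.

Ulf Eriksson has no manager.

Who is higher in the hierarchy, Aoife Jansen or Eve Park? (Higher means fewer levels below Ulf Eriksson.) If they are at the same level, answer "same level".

Aoife Jansen

Aoife Jansen is 3 levels below Ulf Eriksson; Eve Park is 4. Aoife Jansen is higher.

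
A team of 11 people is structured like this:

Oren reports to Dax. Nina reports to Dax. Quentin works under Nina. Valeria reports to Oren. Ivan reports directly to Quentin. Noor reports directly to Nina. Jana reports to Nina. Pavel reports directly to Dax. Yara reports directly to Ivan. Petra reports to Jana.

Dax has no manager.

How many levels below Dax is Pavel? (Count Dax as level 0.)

1

Chain from Pavel up to Dax: Pavel → Dax. That is 1 step up, so Pavel is 1 level below Dax.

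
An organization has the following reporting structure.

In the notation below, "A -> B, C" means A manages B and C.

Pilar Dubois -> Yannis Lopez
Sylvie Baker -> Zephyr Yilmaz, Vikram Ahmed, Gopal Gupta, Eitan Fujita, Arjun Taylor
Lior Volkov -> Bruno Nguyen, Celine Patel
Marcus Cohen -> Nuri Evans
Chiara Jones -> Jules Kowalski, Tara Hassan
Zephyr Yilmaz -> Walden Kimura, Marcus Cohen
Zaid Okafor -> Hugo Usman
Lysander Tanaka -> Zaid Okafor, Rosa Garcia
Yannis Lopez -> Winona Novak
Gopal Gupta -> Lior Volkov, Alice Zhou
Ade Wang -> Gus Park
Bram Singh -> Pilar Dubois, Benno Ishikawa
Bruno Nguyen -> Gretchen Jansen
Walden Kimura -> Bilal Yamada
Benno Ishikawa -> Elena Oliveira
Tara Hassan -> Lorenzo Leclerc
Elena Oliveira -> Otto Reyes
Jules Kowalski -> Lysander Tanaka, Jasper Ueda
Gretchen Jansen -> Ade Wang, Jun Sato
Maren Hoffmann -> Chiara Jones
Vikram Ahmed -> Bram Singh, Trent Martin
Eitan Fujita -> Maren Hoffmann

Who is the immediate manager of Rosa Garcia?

Rosa Garcia reports directly to Lysander Tanaka.

Lysander Tanaka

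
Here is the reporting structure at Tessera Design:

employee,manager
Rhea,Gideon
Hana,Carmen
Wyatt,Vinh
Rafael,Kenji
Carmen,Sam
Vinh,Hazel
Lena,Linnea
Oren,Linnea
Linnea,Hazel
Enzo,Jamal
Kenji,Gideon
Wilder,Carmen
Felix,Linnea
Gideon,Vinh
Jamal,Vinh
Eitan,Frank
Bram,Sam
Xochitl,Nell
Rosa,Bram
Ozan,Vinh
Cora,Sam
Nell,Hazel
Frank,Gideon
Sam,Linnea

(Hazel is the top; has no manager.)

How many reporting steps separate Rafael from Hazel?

Chain from Rafael up to Hazel: Rafael → Kenji → Gideon → Vinh → Hazel. That is 4 steps up, so Rafael is 4 levels below Hazel.

4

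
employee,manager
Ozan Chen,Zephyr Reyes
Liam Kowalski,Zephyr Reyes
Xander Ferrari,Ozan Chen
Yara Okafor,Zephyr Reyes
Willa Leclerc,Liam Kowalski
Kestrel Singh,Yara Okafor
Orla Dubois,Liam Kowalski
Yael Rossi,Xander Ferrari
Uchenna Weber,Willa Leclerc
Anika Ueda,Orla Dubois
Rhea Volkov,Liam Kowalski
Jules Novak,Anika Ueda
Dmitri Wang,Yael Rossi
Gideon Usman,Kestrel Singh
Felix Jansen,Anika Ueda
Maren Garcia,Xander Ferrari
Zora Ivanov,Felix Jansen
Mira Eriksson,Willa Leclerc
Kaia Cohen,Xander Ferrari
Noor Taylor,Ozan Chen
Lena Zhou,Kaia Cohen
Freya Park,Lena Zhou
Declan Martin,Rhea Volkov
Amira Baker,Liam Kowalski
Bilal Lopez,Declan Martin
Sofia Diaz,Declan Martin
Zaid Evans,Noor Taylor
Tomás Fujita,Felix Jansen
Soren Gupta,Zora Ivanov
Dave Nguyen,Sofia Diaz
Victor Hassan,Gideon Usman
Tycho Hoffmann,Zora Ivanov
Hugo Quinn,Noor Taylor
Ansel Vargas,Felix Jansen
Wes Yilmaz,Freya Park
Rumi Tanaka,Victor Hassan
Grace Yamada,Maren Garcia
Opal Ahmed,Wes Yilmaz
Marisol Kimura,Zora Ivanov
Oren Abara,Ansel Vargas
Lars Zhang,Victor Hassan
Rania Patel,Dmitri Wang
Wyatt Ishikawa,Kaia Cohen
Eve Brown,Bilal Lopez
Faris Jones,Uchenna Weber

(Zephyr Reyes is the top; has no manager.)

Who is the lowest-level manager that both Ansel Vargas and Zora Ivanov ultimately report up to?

Ansel Vargas's chain of managers is Felix Jansen, Anika Ueda, Orla Dubois, Liam Kowalski, Zephyr Reyes. Zora Ivanov's chain of managers is Felix Jansen, Anika Ueda, Orla Dubois, Liam Kowalski, Zephyr Reyes. The first manager that appears in both chains is Felix Jansen.

Felix Jansen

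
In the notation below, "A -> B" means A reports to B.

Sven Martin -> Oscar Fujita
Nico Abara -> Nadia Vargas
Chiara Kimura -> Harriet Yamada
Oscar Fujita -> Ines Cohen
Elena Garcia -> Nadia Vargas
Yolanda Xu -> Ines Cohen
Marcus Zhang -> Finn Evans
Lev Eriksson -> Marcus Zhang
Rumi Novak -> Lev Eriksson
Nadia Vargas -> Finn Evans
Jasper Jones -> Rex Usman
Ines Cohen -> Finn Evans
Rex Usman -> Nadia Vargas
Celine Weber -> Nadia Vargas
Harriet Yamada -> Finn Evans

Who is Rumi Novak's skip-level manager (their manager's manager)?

Marcus Zhang

Rumi Novak reports to Lev Eriksson, and Lev Eriksson reports to Marcus Zhang. So Rumi Novak's skip-level manager is Marcus Zhang.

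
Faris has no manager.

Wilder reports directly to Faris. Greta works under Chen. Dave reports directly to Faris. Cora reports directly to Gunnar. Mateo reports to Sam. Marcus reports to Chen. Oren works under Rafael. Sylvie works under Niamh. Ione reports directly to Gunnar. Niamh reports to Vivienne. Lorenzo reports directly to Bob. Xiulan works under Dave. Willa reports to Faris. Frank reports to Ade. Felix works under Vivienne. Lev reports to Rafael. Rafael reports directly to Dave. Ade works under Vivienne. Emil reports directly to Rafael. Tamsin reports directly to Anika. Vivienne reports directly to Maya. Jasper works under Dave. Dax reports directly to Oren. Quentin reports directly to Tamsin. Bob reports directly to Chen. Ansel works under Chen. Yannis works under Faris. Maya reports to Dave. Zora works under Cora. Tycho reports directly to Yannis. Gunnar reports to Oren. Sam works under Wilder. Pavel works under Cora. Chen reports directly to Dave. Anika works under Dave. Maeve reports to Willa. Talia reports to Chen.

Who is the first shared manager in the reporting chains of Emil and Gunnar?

Emil's chain of managers is Rafael, Dave, Faris. Gunnar's chain of managers is Oren, Rafael, Dave, Faris. The first manager that appears in both chains is Rafael.

Rafael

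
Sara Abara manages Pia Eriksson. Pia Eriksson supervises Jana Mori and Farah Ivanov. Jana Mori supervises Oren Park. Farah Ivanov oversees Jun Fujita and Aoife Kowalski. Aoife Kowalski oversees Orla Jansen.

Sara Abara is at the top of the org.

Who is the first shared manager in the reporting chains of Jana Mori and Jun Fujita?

Pia Eriksson

Jana Mori's chain of managers is Pia Eriksson, Sara Abara. Jun Fujita's chain of managers is Farah Ivanov, Pia Eriksson, Sara Abara. The first manager that appears in both chains is Pia Eriksson.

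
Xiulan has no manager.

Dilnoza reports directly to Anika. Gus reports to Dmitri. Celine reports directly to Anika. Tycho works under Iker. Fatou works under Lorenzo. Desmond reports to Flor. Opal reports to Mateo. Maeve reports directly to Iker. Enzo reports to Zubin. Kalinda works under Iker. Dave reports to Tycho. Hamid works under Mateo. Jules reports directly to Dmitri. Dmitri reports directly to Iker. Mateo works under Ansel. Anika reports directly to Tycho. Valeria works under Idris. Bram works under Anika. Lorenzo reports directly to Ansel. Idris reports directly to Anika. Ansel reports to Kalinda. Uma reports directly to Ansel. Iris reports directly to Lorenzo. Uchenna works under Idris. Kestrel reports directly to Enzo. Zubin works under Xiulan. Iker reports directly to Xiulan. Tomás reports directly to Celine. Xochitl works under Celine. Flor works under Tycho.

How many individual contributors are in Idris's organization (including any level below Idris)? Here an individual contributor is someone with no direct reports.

2

The people in Idris's organization with no one reporting to them are Uchenna, Valeria. That is 2.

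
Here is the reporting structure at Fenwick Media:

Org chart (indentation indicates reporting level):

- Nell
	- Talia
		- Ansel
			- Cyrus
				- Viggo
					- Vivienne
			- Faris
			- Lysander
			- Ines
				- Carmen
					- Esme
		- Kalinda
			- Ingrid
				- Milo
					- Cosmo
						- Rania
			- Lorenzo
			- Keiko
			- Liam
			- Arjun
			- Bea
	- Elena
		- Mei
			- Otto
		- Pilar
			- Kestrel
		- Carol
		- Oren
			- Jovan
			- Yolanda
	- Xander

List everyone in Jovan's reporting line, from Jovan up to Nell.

Jovan reports to Oren. Oren reports to Elena. Elena reports to Nell. Nell is at the top.

Jovan -> Oren -> Elena -> Nell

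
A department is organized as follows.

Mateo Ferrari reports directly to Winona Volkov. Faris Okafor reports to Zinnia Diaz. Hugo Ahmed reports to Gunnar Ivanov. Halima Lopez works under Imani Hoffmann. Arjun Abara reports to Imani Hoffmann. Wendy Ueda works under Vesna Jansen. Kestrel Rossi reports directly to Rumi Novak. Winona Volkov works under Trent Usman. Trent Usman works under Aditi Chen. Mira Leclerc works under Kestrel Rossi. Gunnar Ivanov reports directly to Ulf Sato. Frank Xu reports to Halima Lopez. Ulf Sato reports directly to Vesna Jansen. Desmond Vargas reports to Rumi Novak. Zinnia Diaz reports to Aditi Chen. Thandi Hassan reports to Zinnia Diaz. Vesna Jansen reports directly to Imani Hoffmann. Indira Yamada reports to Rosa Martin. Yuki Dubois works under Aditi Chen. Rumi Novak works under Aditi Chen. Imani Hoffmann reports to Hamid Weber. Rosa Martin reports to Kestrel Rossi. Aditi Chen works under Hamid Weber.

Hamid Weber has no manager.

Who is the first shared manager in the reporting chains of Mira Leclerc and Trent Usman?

Mira Leclerc's chain of managers is Kestrel Rossi, Rumi Novak, Aditi Chen, Hamid Weber. Trent Usman's chain of managers is Aditi Chen, Hamid Weber. The first manager that appears in both chains is Aditi Chen.

Aditi Chen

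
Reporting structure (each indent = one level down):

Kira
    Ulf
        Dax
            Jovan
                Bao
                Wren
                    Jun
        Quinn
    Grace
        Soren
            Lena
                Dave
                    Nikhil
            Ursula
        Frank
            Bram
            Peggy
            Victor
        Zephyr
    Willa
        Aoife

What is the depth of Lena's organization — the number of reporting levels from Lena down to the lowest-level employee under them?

2

The longest chain under Lena runs Lena → Dave → Nikhil, which is 2 levels below Lena.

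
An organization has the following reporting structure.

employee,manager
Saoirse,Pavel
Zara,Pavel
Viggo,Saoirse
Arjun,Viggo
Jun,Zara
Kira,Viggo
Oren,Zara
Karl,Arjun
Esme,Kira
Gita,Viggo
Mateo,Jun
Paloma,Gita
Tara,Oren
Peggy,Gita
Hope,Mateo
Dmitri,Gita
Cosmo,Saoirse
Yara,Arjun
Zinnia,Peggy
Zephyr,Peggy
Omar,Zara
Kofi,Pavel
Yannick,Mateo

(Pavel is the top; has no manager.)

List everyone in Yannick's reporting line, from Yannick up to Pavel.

Yannick -> Mateo -> Jun -> Zara -> Pavel

Yannick reports to Mateo. Mateo reports to Jun. Jun reports to Zara. Zara reports to Pavel. Pavel is at the top.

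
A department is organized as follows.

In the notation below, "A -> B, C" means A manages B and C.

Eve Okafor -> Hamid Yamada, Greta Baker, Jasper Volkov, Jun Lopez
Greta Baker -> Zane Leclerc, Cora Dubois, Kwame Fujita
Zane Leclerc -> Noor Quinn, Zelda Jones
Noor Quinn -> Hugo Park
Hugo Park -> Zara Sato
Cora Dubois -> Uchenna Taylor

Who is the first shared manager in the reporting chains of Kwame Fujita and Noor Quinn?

Greta Baker

Kwame Fujita's chain of managers is Greta Baker, Eve Okafor. Noor Quinn's chain of managers is Zane Leclerc, Greta Baker, Eve Okafor. The first manager that appears in both chains is Greta Baker.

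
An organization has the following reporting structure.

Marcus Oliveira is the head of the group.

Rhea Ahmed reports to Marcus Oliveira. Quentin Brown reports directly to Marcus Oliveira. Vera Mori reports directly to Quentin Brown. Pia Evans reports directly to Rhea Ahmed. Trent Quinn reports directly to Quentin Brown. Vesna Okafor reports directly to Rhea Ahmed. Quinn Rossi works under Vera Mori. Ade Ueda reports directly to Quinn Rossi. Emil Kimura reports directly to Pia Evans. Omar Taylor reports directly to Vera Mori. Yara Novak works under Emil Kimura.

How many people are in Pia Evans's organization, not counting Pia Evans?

2

Pia Evans directly manages Emil Kimura. Under Emil Kimura: Yara Novak (1). That's 2 in total.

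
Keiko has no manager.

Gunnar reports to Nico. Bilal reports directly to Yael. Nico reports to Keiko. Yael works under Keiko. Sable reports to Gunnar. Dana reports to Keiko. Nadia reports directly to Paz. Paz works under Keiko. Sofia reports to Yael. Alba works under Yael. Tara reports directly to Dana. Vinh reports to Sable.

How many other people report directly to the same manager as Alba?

Alba reports to Yael. Yael's other direct reports are Sofia, Bilal — 2 peers.

2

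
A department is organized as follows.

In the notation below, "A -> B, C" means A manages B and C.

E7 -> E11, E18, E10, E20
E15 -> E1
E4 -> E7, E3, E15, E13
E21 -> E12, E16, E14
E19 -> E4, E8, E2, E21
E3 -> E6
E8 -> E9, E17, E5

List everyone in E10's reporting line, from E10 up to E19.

E10 reports to E7. E7 reports to E4. E4 reports to E19. E19 is at the top.

E10 -> E7 -> E4 -> E19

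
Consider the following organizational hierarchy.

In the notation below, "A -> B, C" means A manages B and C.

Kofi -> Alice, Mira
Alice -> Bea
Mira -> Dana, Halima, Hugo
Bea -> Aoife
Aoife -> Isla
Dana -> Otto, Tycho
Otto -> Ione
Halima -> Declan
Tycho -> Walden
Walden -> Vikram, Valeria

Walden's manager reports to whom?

Dana

Walden reports to Tycho, and Tycho reports to Dana. So Walden's skip-level manager is Dana.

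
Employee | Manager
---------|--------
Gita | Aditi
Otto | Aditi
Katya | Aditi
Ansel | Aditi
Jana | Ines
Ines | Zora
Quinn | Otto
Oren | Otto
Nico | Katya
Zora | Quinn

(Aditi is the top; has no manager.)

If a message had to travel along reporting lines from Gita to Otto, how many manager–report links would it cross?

2

Gita is 1 level below Aditi, and Otto is 1 level below Aditi (their lowest common manager). The shortest path runs up from Gita to Aditi and back down to Otto: 1 + 1 = 2 links.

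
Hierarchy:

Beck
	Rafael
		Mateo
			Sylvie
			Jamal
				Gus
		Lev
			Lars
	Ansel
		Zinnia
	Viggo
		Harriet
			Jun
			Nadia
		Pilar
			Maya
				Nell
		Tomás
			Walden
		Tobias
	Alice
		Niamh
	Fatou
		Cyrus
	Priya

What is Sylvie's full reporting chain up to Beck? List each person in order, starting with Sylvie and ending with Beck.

Sylvie reports to Mateo. Mateo reports to Rafael. Rafael reports to Beck. Beck is at the top.

Sylvie -> Mateo -> Rafael -> Beck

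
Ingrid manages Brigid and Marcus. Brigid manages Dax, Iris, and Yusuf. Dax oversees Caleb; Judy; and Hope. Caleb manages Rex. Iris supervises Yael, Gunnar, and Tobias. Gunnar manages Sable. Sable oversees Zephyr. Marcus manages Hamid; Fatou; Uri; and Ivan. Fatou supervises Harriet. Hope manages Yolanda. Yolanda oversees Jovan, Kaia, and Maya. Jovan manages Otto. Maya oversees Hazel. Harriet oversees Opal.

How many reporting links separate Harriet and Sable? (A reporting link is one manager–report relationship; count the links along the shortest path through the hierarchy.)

Harriet is 3 levels below Ingrid, and Sable is 4 levels below Ingrid (their lowest common manager). The shortest path runs up from Harriet to Ingrid and back down to Sable: 3 + 4 = 7 links.

7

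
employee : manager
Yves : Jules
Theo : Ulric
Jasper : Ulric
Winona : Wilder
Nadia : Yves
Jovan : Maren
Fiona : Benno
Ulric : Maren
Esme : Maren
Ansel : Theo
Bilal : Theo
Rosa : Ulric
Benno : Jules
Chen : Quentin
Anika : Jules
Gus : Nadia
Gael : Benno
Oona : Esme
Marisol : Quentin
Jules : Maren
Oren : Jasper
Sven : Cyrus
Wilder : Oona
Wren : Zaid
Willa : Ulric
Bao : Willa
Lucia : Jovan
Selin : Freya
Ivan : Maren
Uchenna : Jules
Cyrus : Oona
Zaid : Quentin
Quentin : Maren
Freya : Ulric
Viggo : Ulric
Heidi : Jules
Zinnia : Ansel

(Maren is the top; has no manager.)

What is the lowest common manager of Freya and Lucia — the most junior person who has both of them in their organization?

Maren

Freya's chain of managers is Ulric, Maren. Lucia's chain of managers is Jovan, Maren. The first manager that appears in both chains is Maren.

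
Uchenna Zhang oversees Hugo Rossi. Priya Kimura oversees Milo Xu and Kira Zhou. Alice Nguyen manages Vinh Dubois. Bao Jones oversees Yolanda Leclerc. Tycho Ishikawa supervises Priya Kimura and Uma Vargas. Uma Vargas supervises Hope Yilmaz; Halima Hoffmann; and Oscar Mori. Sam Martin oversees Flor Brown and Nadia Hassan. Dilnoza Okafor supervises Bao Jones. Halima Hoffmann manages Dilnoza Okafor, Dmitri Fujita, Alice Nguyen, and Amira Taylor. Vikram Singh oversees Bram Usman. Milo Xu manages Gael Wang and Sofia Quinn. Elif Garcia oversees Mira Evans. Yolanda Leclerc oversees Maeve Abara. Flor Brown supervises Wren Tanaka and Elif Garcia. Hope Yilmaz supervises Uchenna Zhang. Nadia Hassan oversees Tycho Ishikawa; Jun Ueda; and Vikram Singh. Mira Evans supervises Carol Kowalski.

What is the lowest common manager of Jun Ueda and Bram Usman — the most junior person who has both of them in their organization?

Jun Ueda's chain of managers is Nadia Hassan, Sam Martin. Bram Usman's chain of managers is Vikram Singh, Nadia Hassan, Sam Martin. The first manager that appears in both chains is Nadia Hassan.

Nadia Hassan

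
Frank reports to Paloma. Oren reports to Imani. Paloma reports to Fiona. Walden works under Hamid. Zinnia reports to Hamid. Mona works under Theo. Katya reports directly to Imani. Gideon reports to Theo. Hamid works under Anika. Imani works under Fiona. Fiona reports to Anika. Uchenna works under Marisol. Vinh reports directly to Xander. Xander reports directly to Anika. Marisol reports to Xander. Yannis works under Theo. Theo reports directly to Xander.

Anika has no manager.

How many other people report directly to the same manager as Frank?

0

Frank reports to Paloma, and Paloma has no other direct reports. Frank has 0 peers.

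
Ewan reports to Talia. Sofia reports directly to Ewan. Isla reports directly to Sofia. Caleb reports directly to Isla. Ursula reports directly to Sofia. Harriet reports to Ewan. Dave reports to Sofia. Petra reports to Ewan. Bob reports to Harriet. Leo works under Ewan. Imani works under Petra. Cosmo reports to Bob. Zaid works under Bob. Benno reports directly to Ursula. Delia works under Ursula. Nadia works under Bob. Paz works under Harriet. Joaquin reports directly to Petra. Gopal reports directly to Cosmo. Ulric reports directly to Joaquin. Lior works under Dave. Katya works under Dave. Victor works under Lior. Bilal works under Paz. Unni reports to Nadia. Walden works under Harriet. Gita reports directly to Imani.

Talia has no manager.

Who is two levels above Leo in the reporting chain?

Leo reports to Ewan, and Ewan reports to Talia. So Leo's skip-level manager is Talia.

Talia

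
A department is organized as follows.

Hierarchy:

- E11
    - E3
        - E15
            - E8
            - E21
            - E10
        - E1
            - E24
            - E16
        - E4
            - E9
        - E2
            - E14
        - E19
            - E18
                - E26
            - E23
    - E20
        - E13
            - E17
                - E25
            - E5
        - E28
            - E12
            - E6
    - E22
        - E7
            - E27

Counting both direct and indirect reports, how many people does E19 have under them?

E19 directly manages E18, E23. Under E18: E26 (1). E23 has no reports. So E19's organization is 2 direct reports plus everyone under them: 2 + 1 = 3.

3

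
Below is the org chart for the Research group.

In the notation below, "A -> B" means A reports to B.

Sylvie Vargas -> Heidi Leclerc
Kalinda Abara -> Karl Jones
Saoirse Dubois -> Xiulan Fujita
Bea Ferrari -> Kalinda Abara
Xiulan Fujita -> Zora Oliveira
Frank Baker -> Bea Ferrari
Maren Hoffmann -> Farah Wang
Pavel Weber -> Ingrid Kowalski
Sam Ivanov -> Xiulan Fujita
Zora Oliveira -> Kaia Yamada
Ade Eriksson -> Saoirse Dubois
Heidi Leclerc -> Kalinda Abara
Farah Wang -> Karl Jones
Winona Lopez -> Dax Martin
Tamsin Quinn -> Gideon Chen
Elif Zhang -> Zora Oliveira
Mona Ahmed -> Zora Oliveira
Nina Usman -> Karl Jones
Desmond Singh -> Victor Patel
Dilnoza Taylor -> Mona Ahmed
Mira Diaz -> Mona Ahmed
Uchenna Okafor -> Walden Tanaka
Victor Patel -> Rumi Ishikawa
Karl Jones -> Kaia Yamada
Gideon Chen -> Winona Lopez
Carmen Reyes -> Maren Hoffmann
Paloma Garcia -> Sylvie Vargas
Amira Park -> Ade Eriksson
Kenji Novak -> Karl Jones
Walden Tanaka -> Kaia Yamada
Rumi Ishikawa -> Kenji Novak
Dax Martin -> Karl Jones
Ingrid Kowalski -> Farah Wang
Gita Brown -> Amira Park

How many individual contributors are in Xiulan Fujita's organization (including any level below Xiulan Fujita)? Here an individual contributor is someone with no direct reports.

The people in Xiulan Fujita's organization with no one reporting to them are Sam Ivanov, Gita Brown. That is 2.

2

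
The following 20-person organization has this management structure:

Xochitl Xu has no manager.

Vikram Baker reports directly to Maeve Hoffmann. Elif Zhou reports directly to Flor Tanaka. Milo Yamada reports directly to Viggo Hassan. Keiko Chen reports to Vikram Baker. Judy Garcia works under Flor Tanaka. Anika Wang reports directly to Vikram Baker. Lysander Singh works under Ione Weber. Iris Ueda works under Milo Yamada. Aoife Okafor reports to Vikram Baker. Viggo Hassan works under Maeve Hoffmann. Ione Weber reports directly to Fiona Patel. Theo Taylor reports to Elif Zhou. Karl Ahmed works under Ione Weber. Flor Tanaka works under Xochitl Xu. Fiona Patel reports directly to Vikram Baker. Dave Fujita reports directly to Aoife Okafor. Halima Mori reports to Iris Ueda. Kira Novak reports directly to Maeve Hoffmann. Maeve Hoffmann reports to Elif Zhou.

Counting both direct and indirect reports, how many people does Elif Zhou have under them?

Elif Zhou directly manages Theo Taylor, Maeve Hoffmann. Theo Taylor has no reports. Under Maeve Hoffmann: Kira Novak, Vikram Baker, Anika Wang, Keiko Chen, Aoife Okafor, Dave Fujita, Fiona Patel, Ione Weber, Karl Ahmed, Lysander Singh, Viggo Hassan, Milo Yamada, Iris Ueda, Halima Mori (14). So Elif Zhou's organization is 2 direct reports plus everyone under them: 1 + 15 = 16.

16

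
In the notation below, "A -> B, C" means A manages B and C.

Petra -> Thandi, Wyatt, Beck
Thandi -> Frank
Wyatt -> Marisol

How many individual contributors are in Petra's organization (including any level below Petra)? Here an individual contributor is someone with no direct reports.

3

The people in Petra's organization with no one reporting to them are Beck, Marisol, Frank. That is 3.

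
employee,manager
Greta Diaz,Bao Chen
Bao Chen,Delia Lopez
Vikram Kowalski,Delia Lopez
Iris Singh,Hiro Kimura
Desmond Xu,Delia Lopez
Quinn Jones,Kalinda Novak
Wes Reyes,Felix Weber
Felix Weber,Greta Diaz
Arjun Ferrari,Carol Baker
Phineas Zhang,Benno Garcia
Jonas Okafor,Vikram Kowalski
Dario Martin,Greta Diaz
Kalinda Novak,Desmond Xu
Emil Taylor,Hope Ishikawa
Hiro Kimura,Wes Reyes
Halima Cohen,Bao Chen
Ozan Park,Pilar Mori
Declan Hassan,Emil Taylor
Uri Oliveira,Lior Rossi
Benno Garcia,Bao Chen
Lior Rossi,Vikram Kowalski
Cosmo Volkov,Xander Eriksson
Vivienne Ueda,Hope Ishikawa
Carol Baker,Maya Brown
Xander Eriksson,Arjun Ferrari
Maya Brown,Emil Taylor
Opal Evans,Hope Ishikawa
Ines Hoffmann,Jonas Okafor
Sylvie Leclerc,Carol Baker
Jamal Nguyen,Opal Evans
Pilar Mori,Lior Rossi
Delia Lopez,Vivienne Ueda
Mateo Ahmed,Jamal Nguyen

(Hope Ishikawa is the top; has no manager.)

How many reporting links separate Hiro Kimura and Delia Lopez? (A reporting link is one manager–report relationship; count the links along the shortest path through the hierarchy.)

5

Hiro Kimura is in Delia Lopez's organization: the chain from Hiro Kimura up to Delia Lopez is Hiro Kimura → Wes Reyes → Felix Weber → Greta Diaz → Bao Chen → Delia Lopez, which is 5 links.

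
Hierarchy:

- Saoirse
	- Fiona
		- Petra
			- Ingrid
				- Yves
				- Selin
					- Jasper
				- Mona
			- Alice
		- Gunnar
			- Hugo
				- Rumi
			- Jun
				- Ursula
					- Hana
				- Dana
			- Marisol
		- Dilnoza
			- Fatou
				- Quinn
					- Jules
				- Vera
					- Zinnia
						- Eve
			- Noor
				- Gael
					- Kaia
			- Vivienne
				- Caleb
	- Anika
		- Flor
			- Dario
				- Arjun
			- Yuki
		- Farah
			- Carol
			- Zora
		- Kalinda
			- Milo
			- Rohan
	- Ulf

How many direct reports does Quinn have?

Quinn directly manages Jules. That is 1 direct report.

1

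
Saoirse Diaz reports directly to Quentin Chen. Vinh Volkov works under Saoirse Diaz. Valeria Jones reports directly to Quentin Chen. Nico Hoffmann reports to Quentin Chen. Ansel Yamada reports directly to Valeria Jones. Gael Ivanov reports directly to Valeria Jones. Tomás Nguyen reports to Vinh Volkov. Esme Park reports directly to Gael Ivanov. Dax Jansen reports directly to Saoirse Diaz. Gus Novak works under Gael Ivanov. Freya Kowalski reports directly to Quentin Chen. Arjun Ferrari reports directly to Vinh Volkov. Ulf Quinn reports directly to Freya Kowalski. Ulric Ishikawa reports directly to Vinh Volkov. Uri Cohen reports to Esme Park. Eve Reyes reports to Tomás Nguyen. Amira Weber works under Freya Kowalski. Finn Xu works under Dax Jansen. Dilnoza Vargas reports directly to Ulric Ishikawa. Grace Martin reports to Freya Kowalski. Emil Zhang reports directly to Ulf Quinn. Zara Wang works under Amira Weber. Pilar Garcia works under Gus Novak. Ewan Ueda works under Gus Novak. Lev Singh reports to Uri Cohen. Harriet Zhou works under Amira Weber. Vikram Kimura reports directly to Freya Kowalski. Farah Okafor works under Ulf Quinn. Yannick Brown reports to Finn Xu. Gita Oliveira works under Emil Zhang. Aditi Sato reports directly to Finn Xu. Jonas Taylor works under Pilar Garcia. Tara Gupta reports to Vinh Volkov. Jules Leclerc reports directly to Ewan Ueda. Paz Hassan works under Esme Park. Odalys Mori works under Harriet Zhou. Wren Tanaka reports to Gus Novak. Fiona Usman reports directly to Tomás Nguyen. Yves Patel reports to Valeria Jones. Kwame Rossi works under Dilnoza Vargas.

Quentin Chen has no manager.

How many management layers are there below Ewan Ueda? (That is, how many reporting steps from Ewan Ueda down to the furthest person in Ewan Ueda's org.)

1

The longest chain under Ewan Ueda runs Ewan Ueda → Jules Leclerc, which is 1 level below Ewan Ueda.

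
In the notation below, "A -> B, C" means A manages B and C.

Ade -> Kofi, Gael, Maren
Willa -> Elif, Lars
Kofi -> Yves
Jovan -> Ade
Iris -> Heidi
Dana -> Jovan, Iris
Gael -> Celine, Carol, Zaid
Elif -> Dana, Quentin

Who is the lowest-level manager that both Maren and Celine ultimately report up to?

Maren's chain of managers is Ade, Jovan, Dana, Elif, Willa. Celine's chain of managers is Gael, Ade, Jovan, Dana, Elif, Willa. The first manager that appears in both chains is Ade.

Ade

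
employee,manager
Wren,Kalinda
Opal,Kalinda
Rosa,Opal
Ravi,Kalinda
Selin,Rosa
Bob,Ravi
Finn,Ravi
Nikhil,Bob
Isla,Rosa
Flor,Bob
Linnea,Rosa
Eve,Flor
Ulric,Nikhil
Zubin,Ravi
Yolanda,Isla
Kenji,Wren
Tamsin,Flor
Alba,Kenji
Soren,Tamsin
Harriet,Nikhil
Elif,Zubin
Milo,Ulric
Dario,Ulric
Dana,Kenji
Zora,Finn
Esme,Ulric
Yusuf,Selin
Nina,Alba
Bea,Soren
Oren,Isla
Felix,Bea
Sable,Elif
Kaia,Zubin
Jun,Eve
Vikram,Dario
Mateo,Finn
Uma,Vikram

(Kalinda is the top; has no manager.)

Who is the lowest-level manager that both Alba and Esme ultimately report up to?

Alba's chain of managers is Kenji, Wren, Kalinda. Esme's chain of managers is Ulric, Nikhil, Bob, Ravi, Kalinda. The first manager that appears in both chains is Kalinda.

Kalinda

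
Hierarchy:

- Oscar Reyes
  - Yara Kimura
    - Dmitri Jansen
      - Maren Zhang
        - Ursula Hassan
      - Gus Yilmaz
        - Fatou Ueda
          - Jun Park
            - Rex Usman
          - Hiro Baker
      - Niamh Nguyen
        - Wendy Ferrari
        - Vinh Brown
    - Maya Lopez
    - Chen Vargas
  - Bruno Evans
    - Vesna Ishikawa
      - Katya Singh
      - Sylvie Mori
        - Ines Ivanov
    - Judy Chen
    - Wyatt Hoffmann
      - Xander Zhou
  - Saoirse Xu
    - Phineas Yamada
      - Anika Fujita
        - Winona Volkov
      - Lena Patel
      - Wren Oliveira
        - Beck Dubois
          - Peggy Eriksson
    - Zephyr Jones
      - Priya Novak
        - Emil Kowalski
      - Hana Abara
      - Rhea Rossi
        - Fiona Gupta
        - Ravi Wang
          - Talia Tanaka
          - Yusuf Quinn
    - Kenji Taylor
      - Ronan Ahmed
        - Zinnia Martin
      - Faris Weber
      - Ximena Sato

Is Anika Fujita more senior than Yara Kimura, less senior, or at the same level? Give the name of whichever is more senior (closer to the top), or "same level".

Anika Fujita is 3 levels below Oscar Reyes; Yara Kimura is 1. Yara Kimura is higher.

Yara Kimura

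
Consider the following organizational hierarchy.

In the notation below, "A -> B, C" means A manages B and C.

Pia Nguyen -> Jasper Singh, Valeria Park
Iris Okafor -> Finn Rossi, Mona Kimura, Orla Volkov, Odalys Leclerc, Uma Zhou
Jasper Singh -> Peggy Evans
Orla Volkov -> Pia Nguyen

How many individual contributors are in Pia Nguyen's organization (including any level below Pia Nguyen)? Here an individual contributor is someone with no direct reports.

The people in Pia Nguyen's organization with no one reporting to them are Valeria Park, Peggy Evans. That is 2.

2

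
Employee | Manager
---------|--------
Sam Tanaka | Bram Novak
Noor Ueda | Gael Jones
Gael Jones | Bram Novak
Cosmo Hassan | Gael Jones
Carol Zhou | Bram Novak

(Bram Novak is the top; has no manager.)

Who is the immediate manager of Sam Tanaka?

Bram Novak

Sam Tanaka reports directly to Bram Novak.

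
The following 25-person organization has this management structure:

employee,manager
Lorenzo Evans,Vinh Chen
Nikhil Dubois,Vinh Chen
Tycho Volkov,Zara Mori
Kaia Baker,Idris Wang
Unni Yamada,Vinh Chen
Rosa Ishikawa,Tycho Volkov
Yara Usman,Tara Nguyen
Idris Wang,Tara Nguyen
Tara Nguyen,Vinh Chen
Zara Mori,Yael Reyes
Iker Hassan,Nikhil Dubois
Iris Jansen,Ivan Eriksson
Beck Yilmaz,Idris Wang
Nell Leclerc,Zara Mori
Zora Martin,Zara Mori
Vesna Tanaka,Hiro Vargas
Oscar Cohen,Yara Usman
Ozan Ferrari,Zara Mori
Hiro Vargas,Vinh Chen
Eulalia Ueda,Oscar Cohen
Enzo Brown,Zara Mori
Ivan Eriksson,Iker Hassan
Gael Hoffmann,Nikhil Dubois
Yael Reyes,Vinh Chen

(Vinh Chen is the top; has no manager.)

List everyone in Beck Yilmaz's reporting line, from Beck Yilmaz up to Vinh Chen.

Beck Yilmaz reports to Idris Wang. Idris Wang reports to Tara Nguyen. Tara Nguyen reports to Vinh Chen. Vinh Chen is at the top.

Beck Yilmaz -> Idris Wang -> Tara Nguyen -> Vinh Chen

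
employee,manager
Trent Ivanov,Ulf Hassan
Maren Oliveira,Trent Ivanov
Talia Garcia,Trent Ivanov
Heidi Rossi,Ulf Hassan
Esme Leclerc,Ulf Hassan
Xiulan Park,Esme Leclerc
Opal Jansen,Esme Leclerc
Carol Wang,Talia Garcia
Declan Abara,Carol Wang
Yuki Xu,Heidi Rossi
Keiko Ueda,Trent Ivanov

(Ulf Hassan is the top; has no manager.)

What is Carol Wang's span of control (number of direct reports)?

Carol Wang directly manages Declan Abara. That is 1 direct report.

1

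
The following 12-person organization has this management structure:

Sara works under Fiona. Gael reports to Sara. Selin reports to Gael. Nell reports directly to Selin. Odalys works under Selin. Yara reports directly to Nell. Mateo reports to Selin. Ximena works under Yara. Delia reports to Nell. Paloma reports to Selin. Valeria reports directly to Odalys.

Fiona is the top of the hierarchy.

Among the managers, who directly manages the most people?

Direct-report counts: Fiona has 1; Sara has 1; Gael has 1; Selin has 4; Odalys has 1; Nell has 2; Yara has 1. The largest is 4, held by Selin.

Selin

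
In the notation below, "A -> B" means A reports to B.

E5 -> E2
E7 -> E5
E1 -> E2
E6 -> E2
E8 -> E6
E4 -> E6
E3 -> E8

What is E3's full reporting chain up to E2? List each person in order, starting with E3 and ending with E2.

E3 -> E8 -> E6 -> E2

E3 reports to E8. E8 reports to E6. E6 reports to E2. E2 is at the top.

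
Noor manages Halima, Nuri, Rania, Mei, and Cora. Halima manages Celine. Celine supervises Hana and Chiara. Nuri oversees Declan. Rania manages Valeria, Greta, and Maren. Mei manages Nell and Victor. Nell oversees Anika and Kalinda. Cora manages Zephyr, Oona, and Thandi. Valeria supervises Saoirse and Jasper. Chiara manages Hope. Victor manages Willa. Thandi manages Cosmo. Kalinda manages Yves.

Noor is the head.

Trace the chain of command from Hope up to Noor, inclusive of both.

Hope -> Chiara -> Celine -> Halima -> Noor

Hope reports to Chiara. Chiara reports to Celine. Celine reports to Halima. Halima reports to Noor. Noor is at the top.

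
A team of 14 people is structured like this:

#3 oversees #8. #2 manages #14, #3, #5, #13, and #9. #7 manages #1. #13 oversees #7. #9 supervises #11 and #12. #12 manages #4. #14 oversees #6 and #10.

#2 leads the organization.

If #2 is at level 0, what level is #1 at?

3

Chain from #1 up to #2: #1 → #7 → #13 → #2. That is 3 steps up, so #1 is 3 levels below #2.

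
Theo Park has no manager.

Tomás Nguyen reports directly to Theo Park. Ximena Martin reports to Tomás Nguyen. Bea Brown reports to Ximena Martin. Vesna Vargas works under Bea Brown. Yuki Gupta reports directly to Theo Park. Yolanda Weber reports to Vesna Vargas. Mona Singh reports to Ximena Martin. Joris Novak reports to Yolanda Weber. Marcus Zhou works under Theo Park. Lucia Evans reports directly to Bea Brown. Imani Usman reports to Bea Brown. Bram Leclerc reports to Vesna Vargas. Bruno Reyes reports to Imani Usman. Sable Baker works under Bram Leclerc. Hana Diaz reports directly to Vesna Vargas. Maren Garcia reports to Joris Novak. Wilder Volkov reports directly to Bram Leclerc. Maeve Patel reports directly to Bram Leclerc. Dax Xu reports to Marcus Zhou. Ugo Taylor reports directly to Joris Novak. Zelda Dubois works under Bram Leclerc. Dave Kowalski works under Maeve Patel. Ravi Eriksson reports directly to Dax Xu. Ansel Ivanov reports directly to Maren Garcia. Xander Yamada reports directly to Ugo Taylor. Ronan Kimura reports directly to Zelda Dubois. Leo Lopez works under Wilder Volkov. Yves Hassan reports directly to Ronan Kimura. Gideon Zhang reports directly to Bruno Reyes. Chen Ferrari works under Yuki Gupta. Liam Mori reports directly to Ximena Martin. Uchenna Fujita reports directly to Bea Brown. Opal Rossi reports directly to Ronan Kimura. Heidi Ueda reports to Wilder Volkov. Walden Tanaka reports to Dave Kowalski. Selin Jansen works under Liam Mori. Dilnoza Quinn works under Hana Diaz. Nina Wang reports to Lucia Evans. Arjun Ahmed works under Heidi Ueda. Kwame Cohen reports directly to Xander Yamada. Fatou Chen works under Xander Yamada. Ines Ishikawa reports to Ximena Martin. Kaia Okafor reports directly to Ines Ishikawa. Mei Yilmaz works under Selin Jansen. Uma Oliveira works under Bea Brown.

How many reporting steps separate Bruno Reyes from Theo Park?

Chain from Bruno Reyes up to Theo Park: Bruno Reyes → Imani Usman → Bea Brown → Ximena Martin → Tomás Nguyen → Theo Park. That is 5 steps up, so Bruno Reyes is 5 levels below Theo Park.

5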